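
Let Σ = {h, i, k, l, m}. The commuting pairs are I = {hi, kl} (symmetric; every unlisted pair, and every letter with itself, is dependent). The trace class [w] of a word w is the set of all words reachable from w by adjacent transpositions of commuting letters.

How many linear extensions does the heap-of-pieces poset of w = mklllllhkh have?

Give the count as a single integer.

6

piece 0:m — minimal
piece 1:k rests on {0:m}
piece 2:l rests on {0:m}
piece 3:l rests on {2:l}
piece 4:l rests on {3:l}
piece 5:l rests on {4:l}
piece 6:l rests on {5:l}
piece 7:h rests on {1:k, 6:l}
piece 8:k rests on {7:h}
piece 9:h rests on {8:k}
minimal pieces: {0:m}
ways to finish when only these pieces remain (= sum over removing one remaining piece with nothing left below it):
  1 left: {9}→1
  2 left: {8,9}→1
  3 left: {7,8,9}→1
  4 left: {1,7,8,9}→1  {6,7,8,9}→1
  5 left: {1,6,7,8,9}→2  {5,6,7,8,9}→1
  6 left: {1,5,6,7,8,9}→3  {4,5,6,7,8,9}→1
  7 left: {1,4,5,6,7,8,9}→4  {3,4,5,6,7,8,9}→1
  8 left: {1,3,4,5,6,7,8,9}→5  {2,3,4,5,6,7,8,9}→1
  placing 0:m first → 6 extensions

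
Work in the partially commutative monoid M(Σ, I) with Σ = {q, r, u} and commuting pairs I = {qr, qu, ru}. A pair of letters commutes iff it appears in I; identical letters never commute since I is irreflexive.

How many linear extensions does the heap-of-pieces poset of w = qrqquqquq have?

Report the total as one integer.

252

drop 0:q onto floor
drop 1:r onto floor
drop 2:q onto {0:q}
drop 3:q onto {2:q}
drop 4:u onto floor
drop 5:q onto {3:q}
drop 6:q onto {5:q}
drop 7:u onto {4:u}
drop 8:q onto {6:q}
ground layer = {0:q, 1:r, 4:u}
drop-orders for the pieces not yet dropped (sum over which currently-grounded one goes next):
  1 to go: {1} 1  {7} 1  {8} 1
  2 to go: {1,7} 2  {1,8} 2  {4,7} 1  {6,8} 1  {7,8} 2
  3 to go: {1,4,7} 3  {1,6,8} 3  {1,7,8} 6  {4,7,8} 3  {5,6,8} 1  {6,7,8} 3
  4 to go: {1,4,7,8} 12  {1,5,6,8} 4  {1,6,7,8} 12  {3,5,6,8} 1  {4,6,7,8} 6  {5,6,7,8} 4
  5 to go: {1,3,5,6,8} 5  {1,4,6,7,8} 30  {1,5,6,7,8} 20  {2,3,5,6,8} 1  {3,5,6,7,8} 5  {4,5,6,7,8} 10
  6 to go: {0,2,3,5,6,8} 1  {1,2,3,5,6,8} 6  {1,3,5,6,7,8} 30  {1,4,5,6,7,8} 60  {2,3,5,6,7,8} 6  {3,4,5,6,7,8} 15
  7 to go: {0,1,2,3,5,6,8} 7  {0,2,3,5,6,7,8} 7  {1,2,3,5,6,7,8} 42  {1,3,4,5,6,7,8} 105  {2,3,4,5,6,7,8} 21
  if 0:q drops first: 168 orders
  if 1:r drops first: 28 orders
  if 4:u drops first: 56 orders
heap linearizations: 252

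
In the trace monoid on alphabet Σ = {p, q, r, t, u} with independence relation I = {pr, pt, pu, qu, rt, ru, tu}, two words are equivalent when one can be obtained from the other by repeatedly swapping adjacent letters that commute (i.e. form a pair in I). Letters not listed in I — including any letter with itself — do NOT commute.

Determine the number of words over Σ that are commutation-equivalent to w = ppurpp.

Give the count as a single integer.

0(p) covers ∅
1(p) covers 0:p
2(u) covers ∅
3(r) covers ∅
4(p) covers 1:p
5(p) covers 4:p
floor of heap: 0:p, 2:u, 3:r
completions by unplaced set U, small U first (add the entries for U minus each lowest piece of U):
  |U|=1: {2}:1  {3}:1  {5}:1
  |U|=2: {2,3}:2  {2,5}:2  {3,5}:2  {4,5}:1
  |U|=3: {1,4,5}:1  {2,3,5}:6  {2,4,5}:3  {3,4,5}:3
  |U|=4: {0,1,4,5}:1  {1,2,4,5}:4  {1,3,4,5}:4  {2,3,4,5}:12
  start at 0(p): 20
  start at 2(u): 5
  start at 3(r): 5
sum over floor = 30

30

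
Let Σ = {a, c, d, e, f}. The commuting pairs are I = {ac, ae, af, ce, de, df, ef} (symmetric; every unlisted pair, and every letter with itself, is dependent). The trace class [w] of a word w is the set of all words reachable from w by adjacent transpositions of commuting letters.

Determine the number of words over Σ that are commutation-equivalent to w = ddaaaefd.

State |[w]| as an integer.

56

0(d) covers ∅
1(d) covers 0:d
2(a) covers 1:d
3(a) covers 2:a
4(a) covers 3:a
5(e) covers ∅
6(f) covers ∅
7(d) covers 4:a
floor of heap: 0:d, 5:e, 6:f
completions by unplaced set U, small U first (add the entries for U minus each lowest piece of U):
  |U|=1: {5}:1  {6}:1  {7}:1
  |U|=2: {4,7}:1  {5,6}:2  {5,7}:2  {6,7}:2
  |U|=3: {3,4,7}:1  {4,5,7}:3  {4,6,7}:3  {5,6,7}:6
  |U|=4: {2,3,4,7}:1  {3,4,5,7}:4  {3,4,6,7}:4  {4,5,6,7}:12
  |U|=5: {1,2,3,4,7}:1  {2,3,4,5,7}:5  {2,3,4,6,7}:5  {3,4,5,6,7}:20
  |U|=6: {0,1,2,3,4,7}:1  {1,2,3,4,5,7}:6  {1,2,3,4,6,7}:6  {2,3,4,5,6,7}:30
  start at 0(d): 42
  start at 5(e): 7
  start at 6(f): 7
sum over floor = 56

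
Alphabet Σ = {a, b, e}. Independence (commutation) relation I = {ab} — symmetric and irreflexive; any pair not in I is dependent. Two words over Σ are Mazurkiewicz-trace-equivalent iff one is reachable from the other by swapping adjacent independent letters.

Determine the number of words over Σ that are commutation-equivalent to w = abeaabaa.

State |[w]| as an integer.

10

piece 0:a — minimal
piece 1:b — minimal
piece 2:e rests on {0:a, 1:b}
piece 3:a rests on {2:e}
piece 4:a rests on {3:a}
piece 5:b rests on {2:e}
piece 6:a rests on {4:a}
piece 7:a rests on {6:a}
minimal pieces: {0:a, 1:b}
ways to finish when only these pieces remain (= sum over removing one remaining piece with nothing left below it):
  1 left: {5}→1  {7}→1
  2 left: {5,7}→2  {6,7}→1
  3 left: {4,6,7}→1  {5,6,7}→3
  4 left: {3,4,6,7}→1  {4,5,6,7}→4
  5 left: {3,4,5,6,7}→5
  6 left: {2,3,4,5,6,7}→5
  placing 0:a first → 5 extensions
  placing 1:b first → 5 extensions
total linear extensions = 10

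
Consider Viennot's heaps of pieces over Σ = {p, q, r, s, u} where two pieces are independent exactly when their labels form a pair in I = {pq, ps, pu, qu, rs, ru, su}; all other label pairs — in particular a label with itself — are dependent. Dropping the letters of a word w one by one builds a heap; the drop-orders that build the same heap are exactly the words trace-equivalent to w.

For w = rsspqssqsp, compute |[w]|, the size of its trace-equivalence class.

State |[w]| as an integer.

85

piece 0:r — minimal
piece 1:s — minimal
piece 2:s rests on {1:s}
piece 3:p rests on {0:r}
piece 4:q rests on {0:r, 2:s}
piece 5:s rests on {4:q}
piece 6:s rests on {5:s}
piece 7:q rests on {6:s}
piece 8:s rests on {7:q}
piece 9:p rests on {3:p}
minimal pieces: {0:r, 1:s}
ways to finish when only these pieces remain (= sum over removing one remaining piece with nothing left below it):
  1 left: {8}→1  {9}→1
  2 left: {3,9}→1  {7,8}→1  {8,9}→2
  3 left: {3,8,9}→3  {6,7,8}→1  {7,8,9}→3
  4 left: {3,7,8,9}→6  {5,6,7,8}→1  {6,7,8,9}→4
  5 left: {3,6,7,8,9}→10  {4,5,6,7,8}→1  {5,6,7,8,9}→5
  6 left: {2,4,5,6,7,8}→1  {3,5,6,7,8,9}→15  {4,5,6,7,8,9}→6
  7 left: {1,2,4,5,6,7,8}→1  {2,4,5,6,7,8,9}→7  {3,4,5,6,7,8,9}→21
  8 left: {0,3,4,5,6,7,8,9}→21  {1,2,4,5,6,7,8,9}→8  {2,3,4,5,6,7,8,9}→28
  placing 0:r first → 36 extensions
  placing 1:s first → 49 extensions
total linear extensions = 85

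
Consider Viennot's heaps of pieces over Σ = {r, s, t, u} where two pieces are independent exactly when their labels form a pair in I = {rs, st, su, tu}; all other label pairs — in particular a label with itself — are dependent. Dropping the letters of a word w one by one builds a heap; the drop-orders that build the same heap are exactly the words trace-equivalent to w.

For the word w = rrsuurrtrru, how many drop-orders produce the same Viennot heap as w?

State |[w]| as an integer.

11

piece 0:r — minimal
piece 1:r rests on {0:r}
piece 2:s — minimal
piece 3:u rests on {1:r}
piece 4:u rests on {3:u}
piece 5:r rests on {4:u}
piece 6:r rests on {5:r}
piece 7:t rests on {6:r}
piece 8:r rests on {7:t}
piece 9:r rests on {8:r}
piece 10:u rests on {9:r}
minimal pieces: {0:r, 2:s}
ways to finish when only these pieces remain (= sum over removing one remaining piece with nothing left below it):
  1 left: {2}→1  {10}→1
  2 left: {2,10}→2  {9,10}→1
  3 left: {2,9,10}→3  {8,9,10}→1
  4 left: {2,8,9,10}→4  {7,8,9,10}→1
  5 left: {2,7,8,9,10}→5  {6,7,8,9,10}→1
  6 left: {2,6,7,8,9,10}→6  {5,6,7,8,9,10}→1
  7 left: {2,5,6,7,8,9,10}→7  {4,5,6,7,8,9,10}→1
  8 left: {2,4,5,6,7,8,9,10}→8  {3,4,5,6,7,8,9,10}→1
  9 left: {1,3,4,5,6,7,8,9,10}→1  {2,3,4,5,6,7,8,9,10}→9
  placing 0:r first → 10 extensions
  placing 2:s first → 1 extensions
total linear extensions = 11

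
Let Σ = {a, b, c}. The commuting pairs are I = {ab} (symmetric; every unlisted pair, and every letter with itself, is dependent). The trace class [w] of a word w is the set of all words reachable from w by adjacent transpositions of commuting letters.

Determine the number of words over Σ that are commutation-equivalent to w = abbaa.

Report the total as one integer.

10

0(a) covers ∅
1(b) covers ∅
2(b) covers 1:b
3(a) covers 0:a
4(a) covers 3:a
floor of heap: 0:a, 1:b
completions by unplaced set U, small U first (add the entries for U minus each lowest piece of U):
  |U|=1: {2}:1  {4}:1
  |U|=2: {1,2}:1  {2,4}:2  {3,4}:1
  |U|=3: {0,3,4}:1  {1,2,4}:3  {2,3,4}:3
  start at 0(a): 6
  start at 1(b): 4
sum over floor = 10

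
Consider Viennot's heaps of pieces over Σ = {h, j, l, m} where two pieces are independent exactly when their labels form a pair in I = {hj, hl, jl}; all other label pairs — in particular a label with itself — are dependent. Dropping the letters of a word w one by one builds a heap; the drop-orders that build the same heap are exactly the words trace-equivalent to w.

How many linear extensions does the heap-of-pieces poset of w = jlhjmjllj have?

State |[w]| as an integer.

drop 0:j onto floor
drop 1:l onto floor
drop 2:h onto floor
drop 3:j onto {0:j}
drop 4:m onto {1:l, 2:h, 3:j}
drop 5:j onto {4:m}
drop 6:l onto {4:m}
drop 7:l onto {6:l}
drop 8:j onto {5:j}
ground layer = {0:j, 1:l, 2:h}
drop-orders for the pieces not yet dropped (sum over which currently-grounded one goes next):
  1 to go: {7} 1  {8} 1
  2 to go: {5,8} 1  {6,7} 1  {7,8} 2
  3 to go: {5,7,8} 3  {6,7,8} 3
  4 to go: {5,6,7,8} 6
  5 to go: {4,5,6,7,8} 6
  6 to go: {1,4,5,6,7,8} 6  {2,4,5,6,7,8} 6  {3,4,5,6,7,8} 6
  7 to go: {0,3,4,5,6,7,8} 6  {1,2,4,5,6,7,8} 12  {1,3,4,5,6,7,8} 12  {2,3,4,5,6,7,8} 12
  if 0:j drops first: 36 orders
  if 1:l drops first: 18 orders
  if 2:h drops first: 18 orders
heap linearizations: 72

72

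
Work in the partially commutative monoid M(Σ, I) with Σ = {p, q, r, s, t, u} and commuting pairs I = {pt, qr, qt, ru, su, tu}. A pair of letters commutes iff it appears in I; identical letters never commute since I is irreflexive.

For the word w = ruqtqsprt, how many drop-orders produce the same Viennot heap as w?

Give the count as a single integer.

10

drop 0:r onto floor
drop 1:u onto floor
drop 2:q onto {1:u}
drop 3:t onto {0:r}
drop 4:q onto {2:q}
drop 5:s onto {3:t, 4:q}
drop 6:p onto {5:s}
drop 7:r onto {6:p}
drop 8:t onto {7:r}
ground layer = {0:r, 1:u}
drop-orders for the pieces not yet dropped (sum over which currently-grounded one goes next):
  1 to go: {8} 1
  2 to go: {7,8} 1
  3 to go: {6,7,8} 1
  4 to go: {5,6,7,8} 1
  5 to go: {3,5,6,7,8} 1  {4,5,6,7,8} 1
  6 to go: {0,3,5,6,7,8} 1  {2,4,5,6,7,8} 1  {3,4,5,6,7,8} 2
  7 to go: {0,3,4,5,6,7,8} 3  {1,2,4,5,6,7,8} 1  {2,3,4,5,6,7,8} 3
  if 0:r drops first: 4 orders
  if 1:u drops first: 6 orders
heap linearizations: 10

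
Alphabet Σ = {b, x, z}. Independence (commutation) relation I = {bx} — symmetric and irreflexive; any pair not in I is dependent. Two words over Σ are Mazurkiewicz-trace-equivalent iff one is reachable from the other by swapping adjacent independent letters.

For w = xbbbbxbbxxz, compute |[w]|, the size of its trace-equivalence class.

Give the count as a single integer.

210

drop 0:x onto floor
drop 1:b onto floor
drop 2:b onto {1:b}
drop 3:b onto {2:b}
drop 4:b onto {3:b}
drop 5:x onto {0:x}
drop 6:b onto {4:b}
drop 7:b onto {6:b}
drop 8:x onto {5:x}
drop 9:x onto {8:x}
drop 10:z onto {7:b, 9:x}
ground layer = {0:x, 1:b}
drop-orders for the pieces not yet dropped (sum over which currently-grounded one goes next):
  1 to go: {10} 1
  2 to go: {7,10} 1  {9,10} 1
  3 to go: {6,7,10} 1  {7,9,10} 2  {8,9,10} 1
  4 to go: {4,6,7,10} 1  {5,8,9,10} 1  {6,7,9,10} 3  {7,8,9,10} 3
  5 to go: {0,5,8,9,10} 1  {3,4,6,7,10} 1  {4,6,7,9,10} 4  {5,7,8,9,10} 4  {6,7,8,9,10} 6
  6 to go: {0,5,7,8,9,10} 5  {2,3,4,6,7,10} 1  {3,4,6,7,9,10} 5  {4,6,7,8,9,10} 10  {5,6,7,8,9,10} 10
  7 to go: {0,5,6,7,8,9,10} 15  {1,2,3,4,6,7,10} 1  {2,3,4,6,7,9,10} 6  {3,4,6,7,8,9,10} 15  {4,5,6,7,8,9,10} 20
  8 to go: {0,4,5,6,7,8,9,10} 35  {1,2,3,4,6,7,9,10} 7  {2,3,4,6,7,8,9,10} 21  {3,4,5,6,7,8,9,10} 35
  9 to go: {0,3,4,5,6,7,8,9,10} 70  {1,2,3,4,6,7,8,9,10} 28  {2,3,4,5,6,7,8,9,10} 56
  if 0:x drops first: 84 orders
  if 1:b drops first: 126 orders
heap linearizations: 210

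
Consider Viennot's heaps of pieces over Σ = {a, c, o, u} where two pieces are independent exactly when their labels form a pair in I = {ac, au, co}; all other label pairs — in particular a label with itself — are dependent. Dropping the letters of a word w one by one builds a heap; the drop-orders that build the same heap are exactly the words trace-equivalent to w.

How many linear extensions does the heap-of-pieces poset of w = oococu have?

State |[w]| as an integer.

piece 0:o — minimal
piece 1:o rests on {0:o}
piece 2:c — minimal
piece 3:o rests on {1:o}
piece 4:c rests on {2:c}
piece 5:u rests on {3:o, 4:c}
minimal pieces: {0:o, 2:c}
ways to finish when only these pieces remain (= sum over removing one remaining piece with nothing left below it):
  1 left: {5}→1
  2 left: {3,5}→1  {4,5}→1
  3 left: {1,3,5}→1  {2,4,5}→1  {3,4,5}→2
  4 left: {0,1,3,5}→1  {1,3,4,5}→3  {2,3,4,5}→3
  placing 0:o first → 6 extensions
  placing 2:c first → 4 extensions
total linear extensions = 10

10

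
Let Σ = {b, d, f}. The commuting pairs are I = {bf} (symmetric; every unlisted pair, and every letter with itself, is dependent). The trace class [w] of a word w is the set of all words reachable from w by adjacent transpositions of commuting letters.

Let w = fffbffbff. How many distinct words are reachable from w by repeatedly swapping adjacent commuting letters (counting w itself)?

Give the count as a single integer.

piece 0:f — minimal
piece 1:f rests on {0:f}
piece 2:f rests on {1:f}
piece 3:b — minimal
piece 4:f rests on {2:f}
piece 5:f rests on {4:f}
piece 6:b rests on {3:b}
piece 7:f rests on {5:f}
piece 8:f rests on {7:f}
minimal pieces: {0:f, 3:b}
ways to finish when only these pieces remain (= sum over removing one remaining piece with nothing left below it):
  1 left: {6}→1  {8}→1
  2 left: {3,6}→1  {6,8}→2  {7,8}→1
  3 left: {3,6,8}→3  {5,7,8}→1  {6,7,8}→3
  4 left: {3,6,7,8}→6  {4,5,7,8}→1  {5,6,7,8}→4
  5 left: {2,4,5,7,8}→1  {3,5,6,7,8}→10  {4,5,6,7,8}→5
  6 left: {1,2,4,5,7,8}→1  {2,4,5,6,7,8}→6  {3,4,5,6,7,8}→15
  7 left: {0,1,2,4,5,7,8}→1  {1,2,4,5,6,7,8}→7  {2,3,4,5,6,7,8}→21
  placing 0:f first → 28 extensions
  placing 3:b first → 8 extensions
total linear extensions = 36

36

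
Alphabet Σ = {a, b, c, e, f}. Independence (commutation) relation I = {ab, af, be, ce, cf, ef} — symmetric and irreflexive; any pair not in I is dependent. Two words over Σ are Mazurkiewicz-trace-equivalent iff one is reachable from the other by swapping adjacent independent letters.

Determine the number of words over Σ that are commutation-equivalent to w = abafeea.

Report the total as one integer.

drop 0:a onto floor
drop 1:b onto floor
drop 2:a onto {0:a}
drop 3:f onto {1:b}
drop 4:e onto {2:a}
drop 5:e onto {4:e}
drop 6:a onto {5:e}
ground layer = {0:a, 1:b}
drop-orders for the pieces not yet dropped (sum over which currently-grounded one goes next):
  1 to go: {3} 1  {6} 1
  2 to go: {1,3} 1  {3,6} 2  {5,6} 1
  3 to go: {1,3,6} 3  {3,5,6} 3  {4,5,6} 1
  4 to go: {1,3,5,6} 6  {2,4,5,6} 1  {3,4,5,6} 4
  5 to go: {0,2,4,5,6} 1  {1,3,4,5,6} 10  {2,3,4,5,6} 5
  if 0:a drops first: 15 orders
  if 1:b drops first: 6 orders
heap linearizations: 21

21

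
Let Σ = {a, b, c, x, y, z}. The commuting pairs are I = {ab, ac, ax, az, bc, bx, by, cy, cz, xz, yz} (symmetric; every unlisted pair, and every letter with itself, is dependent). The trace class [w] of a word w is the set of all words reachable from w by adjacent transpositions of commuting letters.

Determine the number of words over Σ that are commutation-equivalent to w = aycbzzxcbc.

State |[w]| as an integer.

630

#0=a has no predecessor
#1=y depends on [0:a]
#2=c has no predecessor
#3=b has no predecessor
#4=z depends on [3:b]
#5=z depends on [4:z]
#6=x depends on [1:y, 2:c]
#7=c depends on [6:x]
#8=b depends on [5:z]
#9=c depends on [7:c]
sources: [0:a, 2:c, 3:b]
N(rest) = Σ N(rest − s) over sources s of rest; N(one piece) = 1:
  size 1 → [8]=1  [9]=1
  size 2 → [5,8]=1  [7,9]=1  [8,9]=2
  size 3 → [4,5,8]=1  [5,8,9]=3  [6,7,9]=1  [7,8,9]=3
  size 4 → [1,6,7,9]=1  [2,6,7,9]=1  [3,4,5,8]=1  [4,5,8,9]=4  [5,7,8,9]=6  [6,7,8,9]=4
  size 5 → [0,1,6,7,9]=1  [1,2,6,7,9]=2  [1,6,7,8,9]=5  [2,6,7,8,9]=5  [3,4,5,8,9]=5  [4,5,7,8,9]=10  [5,6,7,8,9]=10
  size 6 → [0,1,2,6,7,9]=3  [0,1,6,7,8,9]=6  [1,2,6,7,8,9]=12  [1,5,6,7,8,9]=15  [2,5,6,7,8,9]=15  [3,4,5,7,8,9]=15  [4,5,6,7,8,9]=20
  size 7 → [0,1,2,6,7,8,9]=21  [0,1,5,6,7,8,9]=21  [1,2,5,6,7,8,9]=42  [1,4,5,6,7,8,9]=35  [2,4,5,6,7,8,9]=35  [3,4,5,6,7,8,9]=35
  size 8 → [0,1,2,5,6,7,8,9]=84  [0,1,4,5,6,7,8,9]=56  [1,2,4,5,6,7,8,9]=112  [1,3,4,5,6,7,8,9]=70  [2,3,4,5,6,7,8,9]=70
  first=0(a) contributes 252
  first=2(c) contributes 126
  first=3(b) contributes 252
|[w]| = 630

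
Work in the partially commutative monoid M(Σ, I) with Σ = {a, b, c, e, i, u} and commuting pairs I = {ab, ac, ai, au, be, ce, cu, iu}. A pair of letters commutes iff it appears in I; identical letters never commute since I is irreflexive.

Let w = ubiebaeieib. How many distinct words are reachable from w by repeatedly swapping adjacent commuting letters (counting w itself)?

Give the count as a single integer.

drop 0:u onto floor
drop 1:b onto {0:u}
drop 2:i onto {1:b}
drop 3:e onto {2:i}
drop 4:b onto {2:i}
drop 5:a onto {3:e}
drop 6:e onto {5:a}
drop 7:i onto {4:b, 6:e}
drop 8:e onto {7:i}
drop 9:i onto {8:e}
drop 10:b onto {9:i}
ground layer = {0:u}
drop-orders for the pieces not yet dropped (sum over which currently-grounded one goes next):
  1 to go: {10} 1
  2 to go: {9,10} 1
  3 to go: {8,9,10} 1
  4 to go: {7,8,9,10} 1
  5 to go: {4,7,8,9,10} 1  {6,7,8,9,10} 1
  6 to go: {4,6,7,8,9,10} 2  {5,6,7,8,9,10} 1
  7 to go: {3,5,6,7,8,9,10} 1  {4,5,6,7,8,9,10} 3
  8 to go: {3,4,5,6,7,8,9,10} 4
  9 to go: {2,3,4,5,6,7,8,9,10} 4
  if 0:u drops first: 4 orders

4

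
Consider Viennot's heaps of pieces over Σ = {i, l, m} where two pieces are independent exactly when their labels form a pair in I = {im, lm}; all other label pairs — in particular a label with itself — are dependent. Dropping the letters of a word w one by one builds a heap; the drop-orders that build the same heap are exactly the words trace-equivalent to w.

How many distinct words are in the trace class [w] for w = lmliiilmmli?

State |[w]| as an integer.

165

0(l) covers ∅
1(m) covers ∅
2(l) covers 0:l
3(i) covers 2:l
4(i) covers 3:i
5(i) covers 4:i
6(l) covers 5:i
7(m) covers 1:m
8(m) covers 7:m
9(l) covers 6:l
10(i) covers 9:l
floor of heap: 0:l, 1:m
completions by unplaced set U, small U first (add the entries for U minus each lowest piece of U):
  |U|=1: {8}:1  {10}:1
  |U|=2: {7,8}:1  {8,10}:2  {9,10}:1
  |U|=3: {1,7,8}:1  {6,9,10}:1  {7,8,10}:3  {8,9,10}:3
  |U|=4: {1,7,8,10}:4  {5,6,9,10}:1  {6,8,9,10}:4  {7,8,9,10}:6
  |U|=5: {1,7,8,9,10}:10  {4,5,6,9,10}:1  {5,6,8,9,10}:5  {6,7,8,9,10}:10
  |U|=6: {1,6,7,8,9,10}:20  {3,4,5,6,9,10}:1  {4,5,6,8,9,10}:6  {5,6,7,8,9,10}:15
  |U|=7: {1,5,6,7,8,9,10}:35  {2,3,4,5,6,9,10}:1  {3,4,5,6,8,9,10}:7  {4,5,6,7,8,9,10}:21
  |U|=8: {0,2,3,4,5,6,9,10}:1  {1,4,5,6,7,8,9,10}:56  {2,3,4,5,6,8,9,10}:8  {3,4,5,6,7,8,9,10}:28
  |U|=9: {0,2,3,4,5,6,8,9,10}:9  {1,3,4,5,6,7,8,9,10}:84  {2,3,4,5,6,7,8,9,10}:36
  start at 0(l): 120
  start at 1(m): 45
sum over floor = 165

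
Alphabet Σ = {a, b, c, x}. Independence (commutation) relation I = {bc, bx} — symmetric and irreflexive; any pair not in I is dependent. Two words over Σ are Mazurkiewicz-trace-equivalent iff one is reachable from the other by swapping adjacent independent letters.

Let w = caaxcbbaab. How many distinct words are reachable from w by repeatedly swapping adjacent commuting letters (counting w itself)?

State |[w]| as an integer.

0(c) covers ∅
1(a) covers 0:c
2(a) covers 1:a
3(x) covers 2:a
4(c) covers 3:x
5(b) covers 2:a
6(b) covers 5:b
7(a) covers 4:c, 6:b
8(a) covers 7:a
9(b) covers 8:a
floor of heap: 0:c
completions by unplaced set U, small U first (add the entries for U minus each lowest piece of U):
  |U|=1: {9}:1
  |U|=2: {8,9}:1
  |U|=3: {7,8,9}:1
  |U|=4: {4,7,8,9}:1  {6,7,8,9}:1
  |U|=5: {3,4,7,8,9}:1  {4,6,7,8,9}:2  {5,6,7,8,9}:1
  |U|=6: {3,4,6,7,8,9}:3  {4,5,6,7,8,9}:3
  |U|=7: {3,4,5,6,7,8,9}:6
  |U|=8: {2,3,4,5,6,7,8,9}:6
  start at 0(c): 6

6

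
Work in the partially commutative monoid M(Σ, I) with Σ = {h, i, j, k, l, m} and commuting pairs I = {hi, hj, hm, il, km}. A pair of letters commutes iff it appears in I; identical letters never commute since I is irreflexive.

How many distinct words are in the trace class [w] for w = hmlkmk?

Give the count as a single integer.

#0=h has no predecessor
#1=m has no predecessor
#2=l depends on [0:h, 1:m]
#3=k depends on [2:l]
#4=m depends on [2:l]
#5=k depends on [3:k]
sources: [0:h, 1:m]
N(rest) = Σ N(rest − s) over sources s of rest; N(one piece) = 1:
  size 1 → [4]=1  [5]=1
  size 2 → [3,5]=1  [4,5]=2
  size 3 → [3,4,5]=3
  size 4 → [2,3,4,5]=3
  first=0(h) contributes 3
  first=1(m) contributes 3
|[w]| = 6

6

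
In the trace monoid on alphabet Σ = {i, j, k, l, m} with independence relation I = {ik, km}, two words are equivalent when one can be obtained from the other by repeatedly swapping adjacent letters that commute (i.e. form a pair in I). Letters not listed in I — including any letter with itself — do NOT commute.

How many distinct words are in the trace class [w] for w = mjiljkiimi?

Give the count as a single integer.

0(m) covers ∅
1(j) covers 0:m
2(i) covers 1:j
3(l) covers 2:i
4(j) covers 3:l
5(k) covers 4:j
6(i) covers 4:j
7(i) covers 6:i
8(m) covers 7:i
9(i) covers 8:m
floor of heap: 0:m
completions by unplaced set U, small U first (add the entries for U minus each lowest piece of U):
  |U|=1: {5}:1  {9}:1
  |U|=2: {5,9}:2  {8,9}:1
  |U|=3: {5,8,9}:3  {7,8,9}:1
  |U|=4: {5,7,8,9}:4  {6,7,8,9}:1
  |U|=5: {5,6,7,8,9}:5
  |U|=6: {4,5,6,7,8,9}:5
  |U|=7: {3,4,5,6,7,8,9}:5
  |U|=8: {2,3,4,5,6,7,8,9}:5
  start at 0(m): 5

5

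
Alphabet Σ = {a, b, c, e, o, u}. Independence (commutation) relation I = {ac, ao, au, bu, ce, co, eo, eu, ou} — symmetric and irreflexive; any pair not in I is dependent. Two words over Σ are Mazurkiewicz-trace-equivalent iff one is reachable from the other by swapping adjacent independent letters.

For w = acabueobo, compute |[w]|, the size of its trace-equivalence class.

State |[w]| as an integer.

piece 0:a — minimal
piece 1:c — minimal
piece 2:a rests on {0:a}
piece 3:b rests on {1:c, 2:a}
piece 4:u rests on {1:c}
piece 5:e rests on {3:b}
piece 6:o rests on {3:b}
piece 7:b rests on {5:e, 6:o}
piece 8:o rests on {7:b}
minimal pieces: {0:a, 1:c}
ways to finish when only these pieces remain (= sum over removing one remaining piece with nothing left below it):
  1 left: {4}→1  {8}→1
  2 left: {4,8}→2  {7,8}→1
  3 left: {4,7,8}→3  {5,7,8}→1  {6,7,8}→1
  4 left: {4,5,7,8}→4  {4,6,7,8}→4  {5,6,7,8}→2
  5 left: {3,5,6,7,8}→2  {4,5,6,7,8}→10
  6 left: {2,3,5,6,7,8}→2  {3,4,5,6,7,8}→12
  7 left: {0,2,3,5,6,7,8}→2  {1,3,4,5,6,7,8}→12  {2,3,4,5,6,7,8}→14
  placing 0:a first → 26 extensions
  placing 1:c first → 16 extensions
total linear extensions = 42

42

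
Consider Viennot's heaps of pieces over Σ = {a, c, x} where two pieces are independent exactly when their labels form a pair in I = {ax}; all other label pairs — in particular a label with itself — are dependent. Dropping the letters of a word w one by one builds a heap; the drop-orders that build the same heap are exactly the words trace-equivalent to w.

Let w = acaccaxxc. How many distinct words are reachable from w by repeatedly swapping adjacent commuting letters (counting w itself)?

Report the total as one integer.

piece 0:a — minimal
piece 1:c rests on {0:a}
piece 2:a rests on {1:c}
piece 3:c rests on {2:a}
piece 4:c rests on {3:c}
piece 5:a rests on {4:c}
piece 6:x rests on {4:c}
piece 7:x rests on {6:x}
piece 8:c rests on {5:a, 7:x}
minimal pieces: {0:a}
ways to finish when only these pieces remain (= sum over removing one remaining piece with nothing left below it):
  1 left: {8}→1
  2 left: {5,8}→1  {7,8}→1
  3 left: {5,7,8}→2  {6,7,8}→1
  4 left: {5,6,7,8}→3
  5 left: {4,5,6,7,8}→3
  6 left: {3,4,5,6,7,8}→3
  7 left: {2,3,4,5,6,7,8}→3
  placing 0:a first → 3 extensions

3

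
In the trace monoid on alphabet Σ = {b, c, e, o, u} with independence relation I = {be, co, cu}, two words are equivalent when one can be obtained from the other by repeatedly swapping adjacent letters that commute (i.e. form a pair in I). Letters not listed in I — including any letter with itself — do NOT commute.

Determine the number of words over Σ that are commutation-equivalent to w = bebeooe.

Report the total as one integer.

6

0(b) covers ∅
1(e) covers ∅
2(b) covers 0:b
3(e) covers 1:e
4(o) covers 2:b, 3:e
5(o) covers 4:o
6(e) covers 5:o
floor of heap: 0:b, 1:e
completions by unplaced set U, small U first (add the entries for U minus each lowest piece of U):
  |U|=1: {6}:1
  |U|=2: {5,6}:1
  |U|=3: {4,5,6}:1
  |U|=4: {2,4,5,6}:1  {3,4,5,6}:1
  |U|=5: {0,2,4,5,6}:1  {1,3,4,5,6}:1  {2,3,4,5,6}:2
  start at 0(b): 3
  start at 1(e): 3
sum over floor = 6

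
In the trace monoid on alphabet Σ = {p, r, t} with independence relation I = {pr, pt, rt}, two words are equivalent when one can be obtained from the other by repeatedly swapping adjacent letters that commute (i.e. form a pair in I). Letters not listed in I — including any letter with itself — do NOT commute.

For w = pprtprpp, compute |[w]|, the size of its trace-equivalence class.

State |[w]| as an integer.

168

#0=p has no predecessor
#1=p depends on [0:p]
#2=r has no predecessor
#3=t has no predecessor
#4=p depends on [1:p]
#5=r depends on [2:r]
#6=p depends on [4:p]
#7=p depends on [6:p]
sources: [0:p, 2:r, 3:t]
N(rest) = Σ N(rest − s) over sources s of rest; N(one piece) = 1:
  size 1 → [3]=1  [5]=1  [7]=1
  size 2 → [2,5]=1  [3,5]=2  [3,7]=2  [5,7]=2  [6,7]=1
  size 3 → [2,3,5]=3  [2,5,7]=3  [3,5,7]=6  [3,6,7]=3  [4,6,7]=1  [5,6,7]=3
  size 4 → [1,4,6,7]=1  [2,3,5,7]=12  [2,5,6,7]=6  [3,4,6,7]=4  [3,5,6,7]=12  [4,5,6,7]=4
  size 5 → [0,1,4,6,7]=1  [1,3,4,6,7]=5  [1,4,5,6,7]=5  [2,3,5,6,7]=30  [2,4,5,6,7]=10  [3,4,5,6,7]=20
  size 6 → [0,1,3,4,6,7]=6  [0,1,4,5,6,7]=6  [1,2,4,5,6,7]=15  [1,3,4,5,6,7]=30  [2,3,4,5,6,7]=60
  first=0(p) contributes 105
  first=2(r) contributes 42
  first=3(t) contributes 21
|[w]| = 168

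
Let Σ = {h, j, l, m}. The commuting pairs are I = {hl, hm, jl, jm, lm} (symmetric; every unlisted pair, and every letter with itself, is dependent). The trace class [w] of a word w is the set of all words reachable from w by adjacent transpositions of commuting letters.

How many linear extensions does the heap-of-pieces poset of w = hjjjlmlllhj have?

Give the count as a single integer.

drop 0:h onto floor
drop 1:j onto {0:h}
drop 2:j onto {1:j}
drop 3:j onto {2:j}
drop 4:l onto floor
drop 5:m onto floor
drop 6:l onto {4:l}
drop 7:l onto {6:l}
drop 8:l onto {7:l}
drop 9:h onto {3:j}
drop 10:j onto {9:h}
ground layer = {0:h, 4:l, 5:m}
drop-orders for the pieces not yet dropped (sum over which currently-grounded one goes next):
  1 to go: {5} 1  {8} 1  {10} 1
  2 to go: {5,8} 2  {5,10} 2  {7,8} 1  {8,10} 2  {9,10} 1
  3 to go: {3,9,10} 1  {5,7,8} 3  {5,8,10} 6  {5,9,10} 3  {6,7,8} 1  {7,8,10} 3  {8,9,10} 3
  4 to go: {2,3,9,10} 1  {3,5,9,10} 4  {3,8,9,10} 4  {4,6,7,8} 1  {5,6,7,8} 4  {5,7,8,10} 12  {5,8,9,10} 12  {6,7,8,10} 4  {7,8,9,10} 6
  5 to go: {1,2,3,9,10} 1  {2,3,5,9,10} 5  {2,3,8,9,10} 5  {3,5,8,9,10} 20  {3,7,8,9,10} 10  {4,5,6,7,8} 5  {4,6,7,8,10} 5  {5,6,7,8,10} 20  {5,7,8,9,10} 30  {6,7,8,9,10} 10
  6 to go: {0,1,2,3,9,10} 1  {1,2,3,5,9,10} 6  {1,2,3,8,9,10} 6  {2,3,5,8,9,10} 30  {2,3,7,8,9,10} 15  {3,5,7,8,9,10} 60  {3,6,7,8,9,10} 20  {4,5,6,7,8,10} 30  {4,6,7,8,9,10} 15  {5,6,7,8,9,10} 60
  7 to go: {0,1,2,3,5,9,10} 7  {0,1,2,3,8,9,10} 7  {1,2,3,5,8,9,10} 42  {1,2,3,7,8,9,10} 21  {2,3,5,7,8,9,10} 105  {2,3,6,7,8,9,10} 35  {3,4,6,7,8,9,10} 35  {3,5,6,7,8,9,10} 140  {4,5,6,7,8,9,10} 105
  8 to go: {0,1,2,3,5,8,9,10} 56  {0,1,2,3,7,8,9,10} 28  {1,2,3,5,7,8,9,10} 168  {1,2,3,6,7,8,9,10} 56  {2,3,4,6,7,8,9,10} 70  {2,3,5,6,7,8,9,10} 280  {3,4,5,6,7,8,9,10} 280
  9 to go: {0,1,2,3,5,7,8,9,10} 252  {0,1,2,3,6,7,8,9,10} 84  {1,2,3,4,6,7,8,9,10} 126  {1,2,3,5,6,7,8,9,10} 504  {2,3,4,5,6,7,8,9,10} 630
  if 0:h drops first: 1260 orders
  if 4:l drops first: 840 orders
  if 5:m drops first: 210 orders
heap linearizations: 2310

2310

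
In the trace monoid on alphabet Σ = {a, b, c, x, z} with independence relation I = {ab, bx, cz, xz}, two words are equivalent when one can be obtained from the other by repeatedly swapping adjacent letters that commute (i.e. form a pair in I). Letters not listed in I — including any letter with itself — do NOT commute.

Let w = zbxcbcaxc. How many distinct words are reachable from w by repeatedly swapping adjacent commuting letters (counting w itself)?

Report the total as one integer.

3

drop 0:z onto floor
drop 1:b onto {0:z}
drop 2:x onto floor
drop 3:c onto {1:b, 2:x}
drop 4:b onto {3:c}
drop 5:c onto {4:b}
drop 6:a onto {5:c}
drop 7:x onto {6:a}
drop 8:c onto {7:x}
ground layer = {0:z, 2:x}
drop-orders for the pieces not yet dropped (sum over which currently-grounded one goes next):
  1 to go: {8} 1
  2 to go: {7,8} 1
  3 to go: {6,7,8} 1
  4 to go: {5,6,7,8} 1
  5 to go: {4,5,6,7,8} 1
  6 to go: {3,4,5,6,7,8} 1
  7 to go: {1,3,4,5,6,7,8} 1  {2,3,4,5,6,7,8} 1
  if 0:z drops first: 2 orders
  if 2:x drops first: 1 orders
heap linearizations: 3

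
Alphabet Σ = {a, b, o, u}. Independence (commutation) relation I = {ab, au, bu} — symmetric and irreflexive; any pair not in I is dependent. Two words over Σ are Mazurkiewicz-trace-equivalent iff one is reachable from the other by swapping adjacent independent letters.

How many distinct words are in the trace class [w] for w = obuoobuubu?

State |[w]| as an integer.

0(o) covers ∅
1(b) covers 0:o
2(u) covers 0:o
3(o) covers 1:b, 2:u
4(o) covers 3:o
5(b) covers 4:o
6(u) covers 4:o
7(u) covers 6:u
8(b) covers 5:b
9(u) covers 7:u
floor of heap: 0:o
completions by unplaced set U, small U first (add the entries for U minus each lowest piece of U):
  |U|=1: {8}:1  {9}:1
  |U|=2: {5,8}:1  {7,9}:1  {8,9}:2
  |U|=3: {5,8,9}:3  {6,7,9}:1  {7,8,9}:3
  |U|=4: {5,7,8,9}:6  {6,7,8,9}:4
  |U|=5: {5,6,7,8,9}:10
  |U|=6: {4,5,6,7,8,9}:10
  |U|=7: {3,4,5,6,7,8,9}:10
  |U|=8: {1,3,4,5,6,7,8,9}:10  {2,3,4,5,6,7,8,9}:10
  start at 0(o): 20

20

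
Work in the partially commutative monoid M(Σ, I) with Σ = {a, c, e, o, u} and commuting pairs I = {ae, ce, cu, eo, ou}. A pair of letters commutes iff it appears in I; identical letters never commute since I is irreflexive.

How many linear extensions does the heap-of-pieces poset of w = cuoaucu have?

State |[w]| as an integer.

9

drop 0:c onto floor
drop 1:u onto floor
drop 2:o onto {0:c}
drop 3:a onto {1:u, 2:o}
drop 4:u onto {3:a}
drop 5:c onto {3:a}
drop 6:u onto {4:u}
ground layer = {0:c, 1:u}
drop-orders for the pieces not yet dropped (sum over which currently-grounded one goes next):
  1 to go: {5} 1  {6} 1
  2 to go: {4,6} 1  {5,6} 2
  3 to go: {4,5,6} 3
  4 to go: {3,4,5,6} 3
  5 to go: {1,3,4,5,6} 3  {2,3,4,5,6} 3
  if 0:c drops first: 6 orders
  if 1:u drops first: 3 orders
heap linearizations: 9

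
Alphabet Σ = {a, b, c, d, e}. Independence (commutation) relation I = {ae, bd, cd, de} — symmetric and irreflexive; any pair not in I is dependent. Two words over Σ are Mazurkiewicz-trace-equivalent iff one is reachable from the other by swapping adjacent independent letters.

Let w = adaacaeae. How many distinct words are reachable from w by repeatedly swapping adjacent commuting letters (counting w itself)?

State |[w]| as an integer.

drop 0:a onto floor
drop 1:d onto {0:a}
drop 2:a onto {1:d}
drop 3:a onto {2:a}
drop 4:c onto {3:a}
drop 5:a onto {4:c}
drop 6:e onto {4:c}
drop 7:a onto {5:a}
drop 8:e onto {6:e}
ground layer = {0:a}
drop-orders for the pieces not yet dropped (sum over which currently-grounded one goes next):
  1 to go: {7} 1  {8} 1
  2 to go: {5,7} 1  {6,8} 1  {7,8} 2
  3 to go: {5,7,8} 3  {6,7,8} 3
  4 to go: {5,6,7,8} 6
  5 to go: {4,5,6,7,8} 6
  6 to go: {3,4,5,6,7,8} 6
  7 to go: {2,3,4,5,6,7,8} 6
  if 0:a drops first: 6 orders

6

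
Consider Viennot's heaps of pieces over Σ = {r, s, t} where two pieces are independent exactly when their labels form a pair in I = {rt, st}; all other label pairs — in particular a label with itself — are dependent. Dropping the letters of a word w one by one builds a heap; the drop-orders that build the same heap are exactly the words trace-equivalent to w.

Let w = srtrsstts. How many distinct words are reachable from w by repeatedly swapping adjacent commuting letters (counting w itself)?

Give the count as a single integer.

0(s) covers ∅
1(r) covers 0:s
2(t) covers ∅
3(r) covers 1:r
4(s) covers 3:r
5(s) covers 4:s
6(t) covers 2:t
7(t) covers 6:t
8(s) covers 5:s
floor of heap: 0:s, 2:t
completions by unplaced set U, small U first (add the entries for U minus each lowest piece of U):
  |U|=1: {7}:1  {8}:1
  |U|=2: {5,8}:1  {6,7}:1  {7,8}:2
  |U|=3: {2,6,7}:1  {4,5,8}:1  {5,7,8}:3  {6,7,8}:3
  |U|=4: {2,6,7,8}:4  {3,4,5,8}:1  {4,5,7,8}:4  {5,6,7,8}:6
  |U|=5: {1,3,4,5,8}:1  {2,5,6,7,8}:10  {3,4,5,7,8}:5  {4,5,6,7,8}:10
  |U|=6: {0,1,3,4,5,8}:1  {1,3,4,5,7,8}:6  {2,4,5,6,7,8}:20  {3,4,5,6,7,8}:15
  |U|=7: {0,1,3,4,5,7,8}:7  {1,3,4,5,6,7,8}:21  {2,3,4,5,6,7,8}:35
  start at 0(s): 56
  start at 2(t): 28
sum over floor = 84

84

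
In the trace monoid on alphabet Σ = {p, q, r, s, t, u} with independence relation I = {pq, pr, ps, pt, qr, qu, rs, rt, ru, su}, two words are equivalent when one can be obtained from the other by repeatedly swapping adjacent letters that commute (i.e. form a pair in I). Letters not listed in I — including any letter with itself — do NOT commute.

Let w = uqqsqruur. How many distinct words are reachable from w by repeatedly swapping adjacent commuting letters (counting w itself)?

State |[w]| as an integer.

piece 0:u — minimal
piece 1:q — minimal
piece 2:q rests on {1:q}
piece 3:s rests on {2:q}
piece 4:q rests on {3:s}
piece 5:r — minimal
piece 6:u rests on {0:u}
piece 7:u rests on {6:u}
piece 8:r rests on {5:r}
minimal pieces: {0:u, 1:q, 5:r}
ways to finish when only these pieces remain (= sum over removing one remaining piece with nothing left below it):
  1 left: {4}→1  {7}→1  {8}→1
  2 left: {3,4}→1  {4,7}→2  {4,8}→2  {5,8}→1  {6,7}→1  {7,8}→2
  3 left: {0,6,7}→1  {2,3,4}→1  {3,4,7}→3  {3,4,8}→3  {4,5,8}→3  {4,6,7}→3  {4,7,8}→6  {5,7,8}→3  {6,7,8}→3
  4 left: {0,4,6,7}→4  {0,6,7,8}→4  {1,2,3,4}→1  {2,3,4,7}→4  {2,3,4,8}→4  {3,4,5,8}→6  {3,4,6,7}→6  {3,4,7,8}→12  {4,5,7,8}→12  {4,6,7,8}→12  {5,6,7,8}→6
  5 left: {0,3,4,6,7}→10  {0,4,6,7,8}→20  {0,5,6,7,8}→10  {1,2,3,4,7}→5  {1,2,3,4,8}→5  {2,3,4,5,8}→10  {2,3,4,6,7}→10  {2,3,4,7,8}→20  {3,4,5,7,8}→30  {3,4,6,7,8}→30  {4,5,6,7,8}→30
  6 left: {0,2,3,4,6,7}→20  {0,3,4,6,7,8}→60  {0,4,5,6,7,8}→60  {1,2,3,4,5,8}→15  {1,2,3,4,6,7}→15  {1,2,3,4,7,8}→30  {2,3,4,5,7,8}→60  {2,3,4,6,7,8}→60  {3,4,5,6,7,8}→90
  7 left: {0,1,2,3,4,6,7}→35  {0,2,3,4,6,7,8}→140  {0,3,4,5,6,7,8}→210  {1,2,3,4,5,7,8}→105  {1,2,3,4,6,7,8}→105  {2,3,4,5,6,7,8}→210
  placing 0:u first → 420 extensions
  placing 1:q first → 560 extensions
  placing 5:r first → 280 extensions
total linear extensions = 1260

1260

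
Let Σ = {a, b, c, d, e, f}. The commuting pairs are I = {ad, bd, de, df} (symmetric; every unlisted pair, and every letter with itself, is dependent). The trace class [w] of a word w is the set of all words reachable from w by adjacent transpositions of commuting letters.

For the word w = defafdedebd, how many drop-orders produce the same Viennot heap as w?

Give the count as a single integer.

piece 0:d — minimal
piece 1:e — minimal
piece 2:f rests on {1:e}
piece 3:a rests on {2:f}
piece 4:f rests on {3:a}
piece 5:d rests on {0:d}
piece 6:e rests on {4:f}
piece 7:d rests on {5:d}
piece 8:e rests on {6:e}
piece 9:b rests on {8:e}
piece 10:d rests on {7:d}
minimal pieces: {0:d, 1:e}
ways to finish when only these pieces remain (= sum over removing one remaining piece with nothing left below it):
  1 left: {9}→1  {10}→1
  2 left: {7,10}→1  {8,9}→1  {9,10}→2
  3 left: {5,7,10}→1  {6,8,9}→1  {7,9,10}→3  {8,9,10}→3
  4 left: {0,5,7,10}→1  {4,6,8,9}→1  {5,7,9,10}→4  {6,8,9,10}→4  {7,8,9,10}→6
  5 left: {0,5,7,9,10}→5  {3,4,6,8,9}→1  {4,6,8,9,10}→5  {5,7,8,9,10}→10  {6,7,8,9,10}→10
  6 left: {0,5,7,8,9,10}→15  {2,3,4,6,8,9}→1  {3,4,6,8,9,10}→6  {4,6,7,8,9,10}→15  {5,6,7,8,9,10}→20
  7 left: {0,5,6,7,8,9,10}→35  {1,2,3,4,6,8,9}→1  {2,3,4,6,8,9,10}→7  {3,4,6,7,8,9,10}→21  {4,5,6,7,8,9,10}→35
  8 left: {0,4,5,6,7,8,9,10}→70  {1,2,3,4,6,8,9,10}→8  {2,3,4,6,7,8,9,10}→28  {3,4,5,6,7,8,9,10}→56
  9 left: {0,3,4,5,6,7,8,9,10}→126  {1,2,3,4,6,7,8,9,10}→36  {2,3,4,5,6,7,8,9,10}→84
  placing 0:d first → 120 extensions
  placing 1:e first → 210 extensions
total linear extensions = 330

330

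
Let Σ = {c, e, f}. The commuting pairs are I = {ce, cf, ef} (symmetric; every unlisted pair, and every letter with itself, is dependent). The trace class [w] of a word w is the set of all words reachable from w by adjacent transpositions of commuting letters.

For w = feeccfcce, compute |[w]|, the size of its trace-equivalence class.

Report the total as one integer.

0(f) covers ∅
1(e) covers ∅
2(e) covers 1:e
3(c) covers ∅
4(c) covers 3:c
5(f) covers 0:f
6(c) covers 4:c
7(c) covers 6:c
8(e) covers 2:e
floor of heap: 0:f, 1:e, 3:c
completions by unplaced set U, small U first (add the entries for U minus each lowest piece of U):
  |U|=1: {5}:1  {7}:1  {8}:1
  |U|=2: {0,5}:1  {2,8}:1  {5,7}:2  {5,8}:2  {6,7}:1  {7,8}:2
  |U|=3: {0,5,7}:3  {0,5,8}:3  {1,2,8}:1  {2,5,8}:3  {2,7,8}:3  {4,6,7}:1  {5,6,7}:3  {5,7,8}:6  {6,7,8}:3
  |U|=4: {0,2,5,8}:6  {0,5,6,7}:6  {0,5,7,8}:12  {1,2,5,8}:4  {1,2,7,8}:4  {2,5,7,8}:12  {2,6,7,8}:6  {3,4,6,7}:1  {4,5,6,7}:4  {4,6,7,8}:4  {5,6,7,8}:12
  |U|=5: {0,1,2,5,8}:10  {0,2,5,7,8}:30  {0,4,5,6,7}:10  {0,5,6,7,8}:30  {1,2,5,7,8}:20  {1,2,6,7,8}:10  {2,4,6,7,8}:10  {2,5,6,7,8}:30  {3,4,5,6,7}:5  {3,4,6,7,8}:5  {4,5,6,7,8}:20
  |U|=6: {0,1,2,5,7,8}:60  {0,2,5,6,7,8}:90  {0,3,4,5,6,7}:15  {0,4,5,6,7,8}:60  {1,2,4,6,7,8}:20  {1,2,5,6,7,8}:60  {2,3,4,6,7,8}:15  {2,4,5,6,7,8}:60  {3,4,5,6,7,8}:30
  |U|=7: {0,1,2,5,6,7,8}:210  {0,2,4,5,6,7,8}:210  {0,3,4,5,6,7,8}:105  {1,2,3,4,6,7,8}:35  {1,2,4,5,6,7,8}:140  {2,3,4,5,6,7,8}:105
  start at 0(f): 280
  start at 1(e): 420
  start at 3(c): 560
sum over floor = 1260

1260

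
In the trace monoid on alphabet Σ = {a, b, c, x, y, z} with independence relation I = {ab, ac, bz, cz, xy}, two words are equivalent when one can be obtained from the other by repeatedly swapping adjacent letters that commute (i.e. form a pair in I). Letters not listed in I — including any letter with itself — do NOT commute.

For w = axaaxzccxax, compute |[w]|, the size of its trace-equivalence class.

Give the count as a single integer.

drop 0:a onto floor
drop 1:x onto {0:a}
drop 2:a onto {1:x}
drop 3:a onto {2:a}
drop 4:x onto {3:a}
drop 5:z onto {4:x}
drop 6:c onto {4:x}
drop 7:c onto {6:c}
drop 8:x onto {5:z, 7:c}
drop 9:a onto {8:x}
drop 10:x onto {9:a}
ground layer = {0:a}
drop-orders for the pieces not yet dropped (sum over which currently-grounded one goes next):
  1 to go: {10} 1
  2 to go: {9,10} 1
  3 to go: {8,9,10} 1
  4 to go: {5,8,9,10} 1  {7,8,9,10} 1
  5 to go: {5,7,8,9,10} 2  {6,7,8,9,10} 1
  6 to go: {5,6,7,8,9,10} 3
  7 to go: {4,5,6,7,8,9,10} 3
  8 to go: {3,4,5,6,7,8,9,10} 3
  9 to go: {2,3,4,5,6,7,8,9,10} 3
  if 0:a drops first: 3 orders

3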